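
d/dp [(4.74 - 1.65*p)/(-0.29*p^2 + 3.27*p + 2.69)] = (-0.4785*p^2 + 2.7492*p - 19.9383)/(0.0841*p^4 - 1.8966*p^3 + 9.1327*p^2 + 17.5926*p + 7.2361)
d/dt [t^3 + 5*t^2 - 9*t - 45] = 3*t^2 + 10*t - 9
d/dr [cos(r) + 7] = -sin(r)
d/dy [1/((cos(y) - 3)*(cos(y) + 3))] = sin(2*y)/((cos(y) - 3)^2*(cos(y) + 3)^2)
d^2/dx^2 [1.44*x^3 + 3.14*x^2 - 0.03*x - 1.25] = 8.64*x + 6.28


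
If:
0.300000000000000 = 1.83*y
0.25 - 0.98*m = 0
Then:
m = 0.26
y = 0.16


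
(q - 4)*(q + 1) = q^2 - 3*q - 4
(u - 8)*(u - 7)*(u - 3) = u^3 - 18*u^2 + 101*u - 168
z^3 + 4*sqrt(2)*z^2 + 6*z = z*(z + sqrt(2))*(z + 3*sqrt(2))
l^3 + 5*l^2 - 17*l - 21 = (l - 3)*(l + 1)*(l + 7)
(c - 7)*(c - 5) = c^2 - 12*c + 35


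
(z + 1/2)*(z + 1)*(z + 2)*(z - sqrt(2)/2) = z^4 - sqrt(2)*z^3/2 + 7*z^3/2 - 7*sqrt(2)*z^2/4 + 7*z^2/2 - 7*sqrt(2)*z/4 + z - sqrt(2)/2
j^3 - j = j*(j - 1)*(j + 1)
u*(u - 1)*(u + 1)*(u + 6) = u^4 + 6*u^3 - u^2 - 6*u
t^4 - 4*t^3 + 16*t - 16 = (t - 2)^3*(t + 2)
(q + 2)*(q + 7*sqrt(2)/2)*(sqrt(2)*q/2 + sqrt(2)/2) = sqrt(2)*q^3/2 + 3*sqrt(2)*q^2/2 + 7*q^2/2 + sqrt(2)*q + 21*q/2 + 7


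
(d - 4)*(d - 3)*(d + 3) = d^3 - 4*d^2 - 9*d + 36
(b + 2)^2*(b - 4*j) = b^3 - 4*b^2*j + 4*b^2 - 16*b*j + 4*b - 16*j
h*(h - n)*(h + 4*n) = h^3 + 3*h^2*n - 4*h*n^2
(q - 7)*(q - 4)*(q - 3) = q^3 - 14*q^2 + 61*q - 84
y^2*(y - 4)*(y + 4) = y^4 - 16*y^2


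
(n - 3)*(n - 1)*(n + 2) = n^3 - 2*n^2 - 5*n + 6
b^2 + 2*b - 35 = (b - 5)*(b + 7)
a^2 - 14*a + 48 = (a - 8)*(a - 6)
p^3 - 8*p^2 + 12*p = p*(p - 6)*(p - 2)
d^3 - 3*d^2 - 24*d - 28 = (d - 7)*(d + 2)^2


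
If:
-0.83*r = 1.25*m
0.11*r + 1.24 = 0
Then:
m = 7.49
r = -11.27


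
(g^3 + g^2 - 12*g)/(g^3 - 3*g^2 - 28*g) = (g - 3)/(g - 7)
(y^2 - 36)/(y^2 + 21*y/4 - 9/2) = 4*(y - 6)/(4*y - 3)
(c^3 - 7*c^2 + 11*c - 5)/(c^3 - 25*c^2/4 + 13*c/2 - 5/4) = 4*(c - 1)/(4*c - 1)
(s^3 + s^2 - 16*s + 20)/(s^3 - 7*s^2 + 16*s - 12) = (s + 5)/(s - 3)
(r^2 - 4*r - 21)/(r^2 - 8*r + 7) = (r + 3)/(r - 1)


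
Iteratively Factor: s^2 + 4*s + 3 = (s + 3)*(s + 1)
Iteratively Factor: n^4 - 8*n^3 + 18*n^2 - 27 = (n + 1)*(n^3 - 9*n^2 + 27*n - 27) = (n - 3)*(n + 1)*(n^2 - 6*n + 9) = (n - 3)^2*(n + 1)*(n - 3)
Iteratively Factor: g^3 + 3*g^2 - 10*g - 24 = (g + 2)*(g^2 + g - 12) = (g - 3)*(g + 2)*(g + 4)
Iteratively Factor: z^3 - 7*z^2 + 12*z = (z)*(z^2 - 7*z + 12) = z*(z - 4)*(z - 3)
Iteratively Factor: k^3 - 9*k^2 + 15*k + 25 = (k - 5)*(k^2 - 4*k - 5) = (k - 5)*(k + 1)*(k - 5)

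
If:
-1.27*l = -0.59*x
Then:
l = 0.464566929133858*x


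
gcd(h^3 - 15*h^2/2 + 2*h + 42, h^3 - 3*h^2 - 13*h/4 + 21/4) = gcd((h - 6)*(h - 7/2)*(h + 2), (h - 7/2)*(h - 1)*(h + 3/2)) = h - 7/2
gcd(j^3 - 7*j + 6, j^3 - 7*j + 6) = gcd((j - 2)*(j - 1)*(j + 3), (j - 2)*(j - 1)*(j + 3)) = j^3 - 7*j + 6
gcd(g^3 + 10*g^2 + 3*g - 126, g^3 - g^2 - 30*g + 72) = g^2 + 3*g - 18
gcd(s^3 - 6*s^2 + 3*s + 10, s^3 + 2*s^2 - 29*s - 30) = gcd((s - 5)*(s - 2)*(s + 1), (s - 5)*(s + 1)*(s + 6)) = s^2 - 4*s - 5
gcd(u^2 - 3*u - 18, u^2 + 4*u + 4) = 1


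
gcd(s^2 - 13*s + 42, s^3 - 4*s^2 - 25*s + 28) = s - 7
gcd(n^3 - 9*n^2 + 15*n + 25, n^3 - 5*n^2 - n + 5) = n^2 - 4*n - 5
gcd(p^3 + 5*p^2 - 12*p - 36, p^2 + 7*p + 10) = p + 2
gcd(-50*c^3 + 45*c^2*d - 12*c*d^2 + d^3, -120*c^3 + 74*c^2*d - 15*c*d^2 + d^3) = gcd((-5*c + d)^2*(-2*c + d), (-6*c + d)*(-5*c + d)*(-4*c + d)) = 5*c - d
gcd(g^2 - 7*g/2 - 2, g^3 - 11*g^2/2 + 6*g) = g - 4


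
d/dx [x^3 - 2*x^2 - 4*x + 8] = 3*x^2 - 4*x - 4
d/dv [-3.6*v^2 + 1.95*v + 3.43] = 1.95 - 7.2*v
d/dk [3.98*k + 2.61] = 3.98000000000000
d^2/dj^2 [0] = 0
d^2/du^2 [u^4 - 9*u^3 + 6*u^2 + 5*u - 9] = 12*u^2 - 54*u + 12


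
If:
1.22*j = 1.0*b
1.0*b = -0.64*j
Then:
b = 0.00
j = 0.00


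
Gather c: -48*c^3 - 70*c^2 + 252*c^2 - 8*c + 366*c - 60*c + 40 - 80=-48*c^3 + 182*c^2 + 298*c - 40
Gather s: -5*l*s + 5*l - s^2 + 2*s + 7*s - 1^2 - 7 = 5*l - s^2 + s*(9 - 5*l) - 8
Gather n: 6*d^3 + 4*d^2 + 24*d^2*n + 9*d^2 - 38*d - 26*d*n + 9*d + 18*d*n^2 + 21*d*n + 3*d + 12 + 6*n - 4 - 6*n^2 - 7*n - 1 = 6*d^3 + 13*d^2 - 26*d + n^2*(18*d - 6) + n*(24*d^2 - 5*d - 1) + 7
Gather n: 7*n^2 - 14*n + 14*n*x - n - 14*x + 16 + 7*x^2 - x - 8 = 7*n^2 + n*(14*x - 15) + 7*x^2 - 15*x + 8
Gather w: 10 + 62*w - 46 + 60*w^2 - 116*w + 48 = 60*w^2 - 54*w + 12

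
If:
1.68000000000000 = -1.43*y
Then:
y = -1.17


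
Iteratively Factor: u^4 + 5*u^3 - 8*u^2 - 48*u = (u - 3)*(u^3 + 8*u^2 + 16*u) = (u - 3)*(u + 4)*(u^2 + 4*u) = u*(u - 3)*(u + 4)*(u + 4)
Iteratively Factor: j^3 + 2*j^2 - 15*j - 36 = (j + 3)*(j^2 - j - 12) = (j - 4)*(j + 3)*(j + 3)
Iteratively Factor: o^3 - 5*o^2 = (o)*(o^2 - 5*o) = o^2*(o - 5)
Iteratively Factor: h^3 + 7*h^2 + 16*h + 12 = (h + 3)*(h^2 + 4*h + 4) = (h + 2)*(h + 3)*(h + 2)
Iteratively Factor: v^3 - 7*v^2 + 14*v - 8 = (v - 1)*(v^2 - 6*v + 8) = (v - 2)*(v - 1)*(v - 4)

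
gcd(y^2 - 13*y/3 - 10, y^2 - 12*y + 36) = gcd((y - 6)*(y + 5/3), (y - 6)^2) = y - 6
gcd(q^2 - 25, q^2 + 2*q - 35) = q - 5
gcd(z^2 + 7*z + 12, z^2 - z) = 1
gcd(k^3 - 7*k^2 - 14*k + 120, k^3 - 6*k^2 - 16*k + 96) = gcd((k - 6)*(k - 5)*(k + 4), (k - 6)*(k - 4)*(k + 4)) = k^2 - 2*k - 24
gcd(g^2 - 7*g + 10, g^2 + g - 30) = g - 5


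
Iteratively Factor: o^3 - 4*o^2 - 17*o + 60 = (o - 5)*(o^2 + o - 12) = (o - 5)*(o - 3)*(o + 4)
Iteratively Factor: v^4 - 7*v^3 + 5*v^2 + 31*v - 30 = (v - 5)*(v^3 - 2*v^2 - 5*v + 6) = (v - 5)*(v - 1)*(v^2 - v - 6) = (v - 5)*(v - 1)*(v + 2)*(v - 3)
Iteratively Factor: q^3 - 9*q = (q + 3)*(q^2 - 3*q) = (q - 3)*(q + 3)*(q)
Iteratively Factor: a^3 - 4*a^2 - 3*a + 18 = (a - 3)*(a^2 - a - 6) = (a - 3)*(a + 2)*(a - 3)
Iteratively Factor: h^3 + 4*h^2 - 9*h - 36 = (h - 3)*(h^2 + 7*h + 12) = (h - 3)*(h + 3)*(h + 4)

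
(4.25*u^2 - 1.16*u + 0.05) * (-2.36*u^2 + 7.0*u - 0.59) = -10.03*u^4 + 32.4876*u^3 - 10.7455*u^2 + 1.0344*u - 0.0295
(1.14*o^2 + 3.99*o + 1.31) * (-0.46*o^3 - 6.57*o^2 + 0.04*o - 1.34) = -0.5244*o^5 - 9.3252*o^4 - 26.7713*o^3 - 9.9747*o^2 - 5.2942*o - 1.7554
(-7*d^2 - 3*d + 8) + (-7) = -7*d^2 - 3*d + 1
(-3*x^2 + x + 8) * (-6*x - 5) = 18*x^3 + 9*x^2 - 53*x - 40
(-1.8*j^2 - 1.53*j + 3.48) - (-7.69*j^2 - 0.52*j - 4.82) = 5.89*j^2 - 1.01*j + 8.3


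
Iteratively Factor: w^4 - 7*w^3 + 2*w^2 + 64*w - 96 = (w - 4)*(w^3 - 3*w^2 - 10*w + 24) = (w - 4)*(w + 3)*(w^2 - 6*w + 8) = (w - 4)^2*(w + 3)*(w - 2)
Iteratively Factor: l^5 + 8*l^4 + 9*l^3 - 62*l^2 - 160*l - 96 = (l - 3)*(l^4 + 11*l^3 + 42*l^2 + 64*l + 32) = (l - 3)*(l + 1)*(l^3 + 10*l^2 + 32*l + 32) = (l - 3)*(l + 1)*(l + 4)*(l^2 + 6*l + 8) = (l - 3)*(l + 1)*(l + 4)^2*(l + 2)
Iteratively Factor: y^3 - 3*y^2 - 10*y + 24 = (y - 4)*(y^2 + y - 6) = (y - 4)*(y + 3)*(y - 2)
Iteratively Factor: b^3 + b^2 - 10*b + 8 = (b - 2)*(b^2 + 3*b - 4) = (b - 2)*(b - 1)*(b + 4)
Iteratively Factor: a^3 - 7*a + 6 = (a - 1)*(a^2 + a - 6) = (a - 1)*(a + 3)*(a - 2)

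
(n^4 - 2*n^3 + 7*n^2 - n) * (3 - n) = -n^5 + 5*n^4 - 13*n^3 + 22*n^2 - 3*n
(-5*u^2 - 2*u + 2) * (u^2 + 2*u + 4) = -5*u^4 - 12*u^3 - 22*u^2 - 4*u + 8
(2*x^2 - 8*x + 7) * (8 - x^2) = -2*x^4 + 8*x^3 + 9*x^2 - 64*x + 56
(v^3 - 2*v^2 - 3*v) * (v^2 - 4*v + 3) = v^5 - 6*v^4 + 8*v^3 + 6*v^2 - 9*v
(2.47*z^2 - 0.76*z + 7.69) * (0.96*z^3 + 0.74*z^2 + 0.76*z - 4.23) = 2.3712*z^5 + 1.0982*z^4 + 8.6972*z^3 - 5.3351*z^2 + 9.0592*z - 32.5287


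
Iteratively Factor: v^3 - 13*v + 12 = (v - 3)*(v^2 + 3*v - 4) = (v - 3)*(v + 4)*(v - 1)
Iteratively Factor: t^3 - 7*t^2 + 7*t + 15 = (t + 1)*(t^2 - 8*t + 15) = (t - 5)*(t + 1)*(t - 3)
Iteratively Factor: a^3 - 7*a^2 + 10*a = (a - 2)*(a^2 - 5*a) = (a - 5)*(a - 2)*(a)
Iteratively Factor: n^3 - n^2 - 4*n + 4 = (n + 2)*(n^2 - 3*n + 2) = (n - 1)*(n + 2)*(n - 2)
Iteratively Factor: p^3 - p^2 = (p)*(p^2 - p) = p*(p - 1)*(p)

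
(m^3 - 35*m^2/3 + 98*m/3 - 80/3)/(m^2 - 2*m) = m - 29/3 + 40/(3*m)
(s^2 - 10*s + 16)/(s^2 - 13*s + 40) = (s - 2)/(s - 5)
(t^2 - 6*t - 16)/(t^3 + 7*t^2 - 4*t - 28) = (t - 8)/(t^2 + 5*t - 14)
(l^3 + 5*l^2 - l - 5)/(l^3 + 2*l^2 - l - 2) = (l + 5)/(l + 2)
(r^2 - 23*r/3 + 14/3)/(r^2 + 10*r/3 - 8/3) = (r - 7)/(r + 4)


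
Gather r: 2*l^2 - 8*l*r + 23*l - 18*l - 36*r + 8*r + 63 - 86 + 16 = 2*l^2 + 5*l + r*(-8*l - 28) - 7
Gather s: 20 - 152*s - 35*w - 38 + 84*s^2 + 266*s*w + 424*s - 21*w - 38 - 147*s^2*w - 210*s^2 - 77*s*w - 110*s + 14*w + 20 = s^2*(-147*w - 126) + s*(189*w + 162) - 42*w - 36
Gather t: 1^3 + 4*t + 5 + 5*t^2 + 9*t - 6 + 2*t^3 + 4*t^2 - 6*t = 2*t^3 + 9*t^2 + 7*t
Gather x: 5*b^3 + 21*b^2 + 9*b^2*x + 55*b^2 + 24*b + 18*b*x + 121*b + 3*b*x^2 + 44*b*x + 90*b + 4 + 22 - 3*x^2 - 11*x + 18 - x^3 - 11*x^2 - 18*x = 5*b^3 + 76*b^2 + 235*b - x^3 + x^2*(3*b - 14) + x*(9*b^2 + 62*b - 29) + 44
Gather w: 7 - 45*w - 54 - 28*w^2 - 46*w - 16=-28*w^2 - 91*w - 63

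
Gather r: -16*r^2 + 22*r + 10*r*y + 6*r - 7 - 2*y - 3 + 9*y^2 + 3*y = -16*r^2 + r*(10*y + 28) + 9*y^2 + y - 10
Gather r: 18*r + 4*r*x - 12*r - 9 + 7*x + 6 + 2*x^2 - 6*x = r*(4*x + 6) + 2*x^2 + x - 3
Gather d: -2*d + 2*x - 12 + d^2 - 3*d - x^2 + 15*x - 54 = d^2 - 5*d - x^2 + 17*x - 66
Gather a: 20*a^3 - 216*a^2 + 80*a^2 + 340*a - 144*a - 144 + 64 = 20*a^3 - 136*a^2 + 196*a - 80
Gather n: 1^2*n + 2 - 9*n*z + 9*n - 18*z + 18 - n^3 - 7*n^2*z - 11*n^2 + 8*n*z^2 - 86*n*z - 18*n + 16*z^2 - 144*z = -n^3 + n^2*(-7*z - 11) + n*(8*z^2 - 95*z - 8) + 16*z^2 - 162*z + 20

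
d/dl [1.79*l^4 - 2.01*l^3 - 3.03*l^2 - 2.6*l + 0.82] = 7.16*l^3 - 6.03*l^2 - 6.06*l - 2.6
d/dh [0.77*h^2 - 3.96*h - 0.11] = 1.54*h - 3.96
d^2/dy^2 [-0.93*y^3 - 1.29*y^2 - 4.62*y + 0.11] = -5.58*y - 2.58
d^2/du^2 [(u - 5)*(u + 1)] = 2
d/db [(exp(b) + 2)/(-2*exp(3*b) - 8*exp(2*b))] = (exp(2*b) + 5*exp(b) + 8)*exp(-2*b)/(exp(2*b) + 8*exp(b) + 16)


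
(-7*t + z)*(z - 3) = -7*t*z + 21*t + z^2 - 3*z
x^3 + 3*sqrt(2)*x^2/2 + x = x*(x + sqrt(2)/2)*(x + sqrt(2))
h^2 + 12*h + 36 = (h + 6)^2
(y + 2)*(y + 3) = y^2 + 5*y + 6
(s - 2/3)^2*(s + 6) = s^3 + 14*s^2/3 - 68*s/9 + 8/3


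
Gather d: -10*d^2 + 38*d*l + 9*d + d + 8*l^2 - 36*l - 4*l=-10*d^2 + d*(38*l + 10) + 8*l^2 - 40*l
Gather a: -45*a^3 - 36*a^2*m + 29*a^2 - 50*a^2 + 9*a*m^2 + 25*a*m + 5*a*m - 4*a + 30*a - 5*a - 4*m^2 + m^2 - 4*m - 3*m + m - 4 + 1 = -45*a^3 + a^2*(-36*m - 21) + a*(9*m^2 + 30*m + 21) - 3*m^2 - 6*m - 3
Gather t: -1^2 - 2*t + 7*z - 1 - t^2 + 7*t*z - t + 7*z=-t^2 + t*(7*z - 3) + 14*z - 2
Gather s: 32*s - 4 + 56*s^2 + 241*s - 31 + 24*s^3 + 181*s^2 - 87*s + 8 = 24*s^3 + 237*s^2 + 186*s - 27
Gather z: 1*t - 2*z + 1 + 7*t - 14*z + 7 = 8*t - 16*z + 8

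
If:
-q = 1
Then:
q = -1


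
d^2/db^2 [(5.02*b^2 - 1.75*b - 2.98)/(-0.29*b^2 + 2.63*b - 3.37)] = (4.44089209850063e-16*b^4 - 7.36315799999999*b^3 + 30.939984*b^2 - 23.898726*b - 47.60241)/(0.024389*b^6 - 0.663549*b^5 + 6.867954*b^4 - 33.613241*b^3 + 79.810362*b^2 - 89.605941*b + 38.272753)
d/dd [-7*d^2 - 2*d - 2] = -14*d - 2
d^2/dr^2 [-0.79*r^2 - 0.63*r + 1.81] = -1.58000000000000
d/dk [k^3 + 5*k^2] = k*(3*k + 10)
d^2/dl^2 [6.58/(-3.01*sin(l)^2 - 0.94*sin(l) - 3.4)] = (238.461832*sin(l)^4 + 55.852356*sin(l)^3 - 621.23754*sin(l)^2 - 132.734392*sin(l) + 123.051264)/(3.01*sin(l)^2 + 0.94*sin(l) + 3.4)^3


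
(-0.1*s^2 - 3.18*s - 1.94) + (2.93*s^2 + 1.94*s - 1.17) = 2.83*s^2 - 1.24*s - 3.11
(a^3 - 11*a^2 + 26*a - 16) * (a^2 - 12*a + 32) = a^5 - 23*a^4 + 190*a^3 - 680*a^2 + 1024*a - 512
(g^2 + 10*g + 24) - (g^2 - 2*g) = 12*g + 24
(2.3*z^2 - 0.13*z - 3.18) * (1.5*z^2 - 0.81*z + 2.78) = 3.45*z^4 - 2.058*z^3 + 1.7293*z^2 + 2.2144*z - 8.8404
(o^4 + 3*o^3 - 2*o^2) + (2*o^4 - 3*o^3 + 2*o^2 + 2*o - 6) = 3*o^4 + 2*o - 6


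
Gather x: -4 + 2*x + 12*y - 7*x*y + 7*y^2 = x*(2 - 7*y) + 7*y^2 + 12*y - 4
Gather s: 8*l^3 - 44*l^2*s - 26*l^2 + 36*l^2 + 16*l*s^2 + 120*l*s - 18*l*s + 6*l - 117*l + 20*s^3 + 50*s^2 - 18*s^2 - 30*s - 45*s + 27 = 8*l^3 + 10*l^2 - 111*l + 20*s^3 + s^2*(16*l + 32) + s*(-44*l^2 + 102*l - 75) + 27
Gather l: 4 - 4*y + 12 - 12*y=16 - 16*y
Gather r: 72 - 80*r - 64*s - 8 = -80*r - 64*s + 64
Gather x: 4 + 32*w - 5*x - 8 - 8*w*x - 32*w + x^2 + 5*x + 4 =-8*w*x + x^2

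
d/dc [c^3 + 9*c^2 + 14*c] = 3*c^2 + 18*c + 14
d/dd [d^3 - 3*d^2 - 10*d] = 3*d^2 - 6*d - 10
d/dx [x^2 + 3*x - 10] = 2*x + 3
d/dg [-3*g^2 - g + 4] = -6*g - 1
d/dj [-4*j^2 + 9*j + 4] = 9 - 8*j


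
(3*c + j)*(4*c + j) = 12*c^2 + 7*c*j + j^2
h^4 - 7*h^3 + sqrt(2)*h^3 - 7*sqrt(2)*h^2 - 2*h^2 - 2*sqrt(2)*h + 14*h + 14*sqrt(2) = (h - 7)*(h - sqrt(2))*(h + sqrt(2))^2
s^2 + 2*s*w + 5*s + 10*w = (s + 5)*(s + 2*w)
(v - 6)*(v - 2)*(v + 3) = v^3 - 5*v^2 - 12*v + 36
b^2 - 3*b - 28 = (b - 7)*(b + 4)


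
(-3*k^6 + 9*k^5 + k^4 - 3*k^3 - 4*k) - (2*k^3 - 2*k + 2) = -3*k^6 + 9*k^5 + k^4 - 5*k^3 - 2*k - 2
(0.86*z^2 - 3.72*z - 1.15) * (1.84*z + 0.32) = 1.5824*z^3 - 6.5696*z^2 - 3.3064*z - 0.368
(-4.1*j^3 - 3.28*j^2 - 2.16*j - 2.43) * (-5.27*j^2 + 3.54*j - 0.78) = 21.607*j^5 + 2.7716*j^4 + 2.97*j^3 + 7.7181*j^2 - 6.9174*j + 1.8954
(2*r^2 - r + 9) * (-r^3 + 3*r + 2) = -2*r^5 + r^4 - 3*r^3 + r^2 + 25*r + 18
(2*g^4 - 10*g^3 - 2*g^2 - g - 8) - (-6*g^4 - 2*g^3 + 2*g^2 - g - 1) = 8*g^4 - 8*g^3 - 4*g^2 - 7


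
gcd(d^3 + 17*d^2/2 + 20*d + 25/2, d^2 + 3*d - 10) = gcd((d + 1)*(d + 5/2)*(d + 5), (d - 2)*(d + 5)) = d + 5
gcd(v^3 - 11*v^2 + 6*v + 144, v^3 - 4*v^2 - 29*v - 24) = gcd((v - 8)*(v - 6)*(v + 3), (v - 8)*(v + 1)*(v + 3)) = v^2 - 5*v - 24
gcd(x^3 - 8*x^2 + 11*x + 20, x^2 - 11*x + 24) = 1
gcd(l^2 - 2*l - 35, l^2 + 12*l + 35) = l + 5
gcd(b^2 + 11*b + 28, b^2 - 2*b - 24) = b + 4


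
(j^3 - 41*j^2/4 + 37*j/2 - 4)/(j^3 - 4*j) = (j^2 - 33*j/4 + 2)/(j*(j + 2))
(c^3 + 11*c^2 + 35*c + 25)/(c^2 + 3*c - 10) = (c^2 + 6*c + 5)/(c - 2)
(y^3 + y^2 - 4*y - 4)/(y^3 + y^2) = 1 - 4/y^2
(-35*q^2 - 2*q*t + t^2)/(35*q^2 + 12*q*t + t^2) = (-7*q + t)/(7*q + t)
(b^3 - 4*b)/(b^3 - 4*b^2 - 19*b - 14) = b*(b - 2)/(b^2 - 6*b - 7)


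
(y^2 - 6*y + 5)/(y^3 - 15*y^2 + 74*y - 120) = (y - 1)/(y^2 - 10*y + 24)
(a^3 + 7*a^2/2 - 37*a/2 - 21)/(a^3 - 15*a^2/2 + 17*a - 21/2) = (a^2 + 7*a + 6)/(a^2 - 4*a + 3)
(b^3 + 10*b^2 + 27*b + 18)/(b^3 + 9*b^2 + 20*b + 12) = (b + 3)/(b + 2)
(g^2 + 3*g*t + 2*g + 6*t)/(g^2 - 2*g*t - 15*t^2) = (-g - 2)/(-g + 5*t)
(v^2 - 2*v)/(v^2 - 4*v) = (v - 2)/(v - 4)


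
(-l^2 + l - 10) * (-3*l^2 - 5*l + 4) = 3*l^4 + 2*l^3 + 21*l^2 + 54*l - 40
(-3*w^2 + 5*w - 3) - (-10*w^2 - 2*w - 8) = 7*w^2 + 7*w + 5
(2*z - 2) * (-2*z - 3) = -4*z^2 - 2*z + 6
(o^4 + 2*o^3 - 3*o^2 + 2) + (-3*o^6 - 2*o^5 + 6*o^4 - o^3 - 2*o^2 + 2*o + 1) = -3*o^6 - 2*o^5 + 7*o^4 + o^3 - 5*o^2 + 2*o + 3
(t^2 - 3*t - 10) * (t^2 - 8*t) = t^4 - 11*t^3 + 14*t^2 + 80*t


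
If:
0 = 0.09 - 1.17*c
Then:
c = 0.08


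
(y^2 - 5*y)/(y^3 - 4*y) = (y - 5)/(y^2 - 4)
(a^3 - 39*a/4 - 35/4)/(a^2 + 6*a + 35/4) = (2*a^2 - 5*a - 7)/(2*a + 7)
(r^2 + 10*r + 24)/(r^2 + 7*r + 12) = (r + 6)/(r + 3)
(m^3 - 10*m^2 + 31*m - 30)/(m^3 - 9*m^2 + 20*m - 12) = (m^2 - 8*m + 15)/(m^2 - 7*m + 6)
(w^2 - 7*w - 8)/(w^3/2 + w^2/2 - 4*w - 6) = 2*(w^2 - 7*w - 8)/(w^3 + w^2 - 8*w - 12)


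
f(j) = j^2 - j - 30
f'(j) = 2*j - 1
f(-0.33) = -29.56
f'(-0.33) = -1.66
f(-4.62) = -4.04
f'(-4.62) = -10.24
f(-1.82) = -24.87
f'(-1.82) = -4.64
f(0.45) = -30.25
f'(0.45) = -0.10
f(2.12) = -27.63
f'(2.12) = 3.24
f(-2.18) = -23.07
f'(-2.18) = -5.36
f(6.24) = 2.70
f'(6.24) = 11.48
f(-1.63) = -25.71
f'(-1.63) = -4.26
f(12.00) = 102.00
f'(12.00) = 23.00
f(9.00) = 42.00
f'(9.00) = 17.00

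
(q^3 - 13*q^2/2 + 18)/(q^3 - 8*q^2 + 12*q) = (q + 3/2)/q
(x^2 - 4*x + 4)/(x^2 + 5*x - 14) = (x - 2)/(x + 7)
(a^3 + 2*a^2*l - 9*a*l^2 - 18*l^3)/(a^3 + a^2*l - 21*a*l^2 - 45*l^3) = (a^2 - a*l - 6*l^2)/(a^2 - 2*a*l - 15*l^2)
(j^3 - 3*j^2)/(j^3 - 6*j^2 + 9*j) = j/(j - 3)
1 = 1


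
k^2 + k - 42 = (k - 6)*(k + 7)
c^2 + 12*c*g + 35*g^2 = (c + 5*g)*(c + 7*g)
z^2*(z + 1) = z^3 + z^2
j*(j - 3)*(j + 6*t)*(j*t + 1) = j^4*t + 6*j^3*t^2 - 3*j^3*t + j^3 - 18*j^2*t^2 + 6*j^2*t - 3*j^2 - 18*j*t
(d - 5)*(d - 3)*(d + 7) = d^3 - d^2 - 41*d + 105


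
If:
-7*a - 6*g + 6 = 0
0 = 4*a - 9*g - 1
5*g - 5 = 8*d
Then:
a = 20/29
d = -175/348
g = 17/87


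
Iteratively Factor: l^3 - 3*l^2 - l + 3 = (l + 1)*(l^2 - 4*l + 3) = (l - 1)*(l + 1)*(l - 3)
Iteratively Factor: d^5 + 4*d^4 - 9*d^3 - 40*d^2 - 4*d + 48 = (d + 2)*(d^4 + 2*d^3 - 13*d^2 - 14*d + 24) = (d - 3)*(d + 2)*(d^3 + 5*d^2 + 2*d - 8) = (d - 3)*(d + 2)^2*(d^2 + 3*d - 4) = (d - 3)*(d + 2)^2*(d + 4)*(d - 1)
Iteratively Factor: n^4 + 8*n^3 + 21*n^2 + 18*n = (n + 3)*(n^3 + 5*n^2 + 6*n) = (n + 2)*(n + 3)*(n^2 + 3*n) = (n + 2)*(n + 3)^2*(n)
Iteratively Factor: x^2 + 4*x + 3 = (x + 1)*(x + 3)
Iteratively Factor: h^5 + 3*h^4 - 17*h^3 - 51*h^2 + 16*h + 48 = (h + 3)*(h^4 - 17*h^2 + 16) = (h + 1)*(h + 3)*(h^3 - h^2 - 16*h + 16) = (h + 1)*(h + 3)*(h + 4)*(h^2 - 5*h + 4) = (h - 1)*(h + 1)*(h + 3)*(h + 4)*(h - 4)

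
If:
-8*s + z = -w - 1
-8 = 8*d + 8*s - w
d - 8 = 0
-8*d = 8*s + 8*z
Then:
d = 8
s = 65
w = 592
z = -73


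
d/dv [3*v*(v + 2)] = 6*v + 6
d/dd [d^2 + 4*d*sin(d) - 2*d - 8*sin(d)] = 4*d*cos(d) + 2*d + 4*sin(d) - 8*cos(d) - 2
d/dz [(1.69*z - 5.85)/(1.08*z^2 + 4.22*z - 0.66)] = (-1.8252*z^2 + 12.636*z + 23.5716)/(1.1664*z^4 + 9.1152*z^3 + 16.3828*z^2 - 5.5704*z + 0.4356)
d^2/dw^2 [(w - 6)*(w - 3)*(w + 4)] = 6*w - 10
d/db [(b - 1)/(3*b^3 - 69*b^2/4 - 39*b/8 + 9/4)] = 8*(-16*b^3 + 70*b^2 - 92*b - 7)/(3*(64*b^6 - 736*b^5 + 1908*b^4 + 1292*b^3 - 383*b^2 - 156*b + 36))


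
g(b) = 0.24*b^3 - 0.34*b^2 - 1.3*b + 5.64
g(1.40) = 3.81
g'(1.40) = -0.84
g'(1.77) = -0.25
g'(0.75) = -1.40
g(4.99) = 20.51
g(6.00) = 37.44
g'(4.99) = 13.23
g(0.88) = 4.40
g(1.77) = 3.60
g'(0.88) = -1.34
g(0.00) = 5.64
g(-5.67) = -41.67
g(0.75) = 4.58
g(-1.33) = 6.20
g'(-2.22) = 3.76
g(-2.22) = 4.22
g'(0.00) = -1.30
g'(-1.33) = 0.88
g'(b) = 0.72*b^2 - 0.68*b - 1.3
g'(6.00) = 20.54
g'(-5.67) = 25.70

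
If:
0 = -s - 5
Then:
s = -5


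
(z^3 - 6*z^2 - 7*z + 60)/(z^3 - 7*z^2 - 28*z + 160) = (z^2 - 2*z - 15)/(z^2 - 3*z - 40)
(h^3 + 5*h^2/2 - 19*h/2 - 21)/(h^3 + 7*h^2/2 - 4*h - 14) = (h - 3)/(h - 2)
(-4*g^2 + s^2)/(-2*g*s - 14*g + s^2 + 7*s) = (2*g + s)/(s + 7)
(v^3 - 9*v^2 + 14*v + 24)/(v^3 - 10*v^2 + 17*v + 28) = (v - 6)/(v - 7)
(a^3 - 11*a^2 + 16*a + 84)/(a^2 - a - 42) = (a^2 - 4*a - 12)/(a + 6)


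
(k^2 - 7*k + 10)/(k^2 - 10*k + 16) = (k - 5)/(k - 8)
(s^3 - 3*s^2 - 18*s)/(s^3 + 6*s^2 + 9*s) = (s - 6)/(s + 3)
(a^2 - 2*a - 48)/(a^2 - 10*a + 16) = (a + 6)/(a - 2)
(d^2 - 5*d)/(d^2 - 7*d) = (d - 5)/(d - 7)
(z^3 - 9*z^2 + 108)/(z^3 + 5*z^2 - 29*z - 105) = (z^2 - 12*z + 36)/(z^2 + 2*z - 35)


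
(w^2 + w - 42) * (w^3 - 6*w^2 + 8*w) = w^5 - 5*w^4 - 40*w^3 + 260*w^2 - 336*w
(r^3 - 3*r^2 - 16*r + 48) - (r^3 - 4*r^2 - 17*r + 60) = r^2 + r - 12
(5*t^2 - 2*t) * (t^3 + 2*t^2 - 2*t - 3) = 5*t^5 + 8*t^4 - 14*t^3 - 11*t^2 + 6*t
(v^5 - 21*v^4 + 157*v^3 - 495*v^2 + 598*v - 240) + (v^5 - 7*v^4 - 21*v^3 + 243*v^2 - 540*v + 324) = 2*v^5 - 28*v^4 + 136*v^3 - 252*v^2 + 58*v + 84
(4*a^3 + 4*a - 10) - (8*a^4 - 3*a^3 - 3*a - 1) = -8*a^4 + 7*a^3 + 7*a - 9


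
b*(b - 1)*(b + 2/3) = b^3 - b^2/3 - 2*b/3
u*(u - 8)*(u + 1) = u^3 - 7*u^2 - 8*u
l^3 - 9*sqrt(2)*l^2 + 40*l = l*(l - 5*sqrt(2))*(l - 4*sqrt(2))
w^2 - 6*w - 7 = (w - 7)*(w + 1)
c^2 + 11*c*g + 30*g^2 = (c + 5*g)*(c + 6*g)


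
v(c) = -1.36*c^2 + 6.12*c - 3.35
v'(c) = 6.12 - 2.72*c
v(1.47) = 2.71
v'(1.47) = 2.12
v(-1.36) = -14.19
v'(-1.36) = 9.82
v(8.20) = -44.61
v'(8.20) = -16.18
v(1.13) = 1.83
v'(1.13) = 3.05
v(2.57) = 3.40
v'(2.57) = -0.87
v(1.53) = 2.83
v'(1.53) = 1.96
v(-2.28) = -24.37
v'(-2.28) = 12.32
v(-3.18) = -36.56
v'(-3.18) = 14.77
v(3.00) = 2.77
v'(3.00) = -2.04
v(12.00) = -125.75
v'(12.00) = -26.52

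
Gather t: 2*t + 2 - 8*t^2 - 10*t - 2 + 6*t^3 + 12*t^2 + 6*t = 6*t^3 + 4*t^2 - 2*t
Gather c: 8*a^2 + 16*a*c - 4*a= 8*a^2 + 16*a*c - 4*a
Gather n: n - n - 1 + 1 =0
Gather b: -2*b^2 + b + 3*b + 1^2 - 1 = -2*b^2 + 4*b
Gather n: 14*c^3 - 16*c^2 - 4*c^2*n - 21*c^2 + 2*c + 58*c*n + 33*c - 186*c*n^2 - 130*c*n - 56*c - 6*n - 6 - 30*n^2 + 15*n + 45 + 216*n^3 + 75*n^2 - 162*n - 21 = 14*c^3 - 37*c^2 - 21*c + 216*n^3 + n^2*(45 - 186*c) + n*(-4*c^2 - 72*c - 153) + 18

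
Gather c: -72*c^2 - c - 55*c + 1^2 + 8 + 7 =-72*c^2 - 56*c + 16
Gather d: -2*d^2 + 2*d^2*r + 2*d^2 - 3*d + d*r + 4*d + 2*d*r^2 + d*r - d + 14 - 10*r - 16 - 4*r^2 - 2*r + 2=2*d^2*r + d*(2*r^2 + 2*r) - 4*r^2 - 12*r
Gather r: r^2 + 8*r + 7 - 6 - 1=r^2 + 8*r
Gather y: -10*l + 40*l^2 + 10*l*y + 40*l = 40*l^2 + 10*l*y + 30*l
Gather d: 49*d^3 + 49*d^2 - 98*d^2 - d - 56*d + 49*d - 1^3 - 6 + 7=49*d^3 - 49*d^2 - 8*d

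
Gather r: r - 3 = r - 3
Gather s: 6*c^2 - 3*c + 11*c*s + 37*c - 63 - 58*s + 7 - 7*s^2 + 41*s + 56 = 6*c^2 + 34*c - 7*s^2 + s*(11*c - 17)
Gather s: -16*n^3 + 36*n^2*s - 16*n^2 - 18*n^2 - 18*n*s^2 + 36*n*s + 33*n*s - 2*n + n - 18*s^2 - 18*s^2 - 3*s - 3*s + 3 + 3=-16*n^3 - 34*n^2 - n + s^2*(-18*n - 36) + s*(36*n^2 + 69*n - 6) + 6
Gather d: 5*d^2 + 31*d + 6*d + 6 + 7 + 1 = 5*d^2 + 37*d + 14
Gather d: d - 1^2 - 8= d - 9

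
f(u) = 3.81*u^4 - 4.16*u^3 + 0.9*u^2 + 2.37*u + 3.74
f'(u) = 15.24*u^3 - 12.48*u^2 + 1.8*u + 2.37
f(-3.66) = 894.75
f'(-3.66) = -918.58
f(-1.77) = 62.83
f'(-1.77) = -124.42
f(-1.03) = 11.09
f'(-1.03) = -29.38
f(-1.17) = 16.00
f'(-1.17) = -41.23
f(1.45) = 13.23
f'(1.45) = 25.20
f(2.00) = 39.76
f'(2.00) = 77.97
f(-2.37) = 178.76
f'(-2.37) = -274.87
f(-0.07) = 3.58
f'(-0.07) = 2.18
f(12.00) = 71977.46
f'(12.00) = 24561.57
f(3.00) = 215.24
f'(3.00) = 306.93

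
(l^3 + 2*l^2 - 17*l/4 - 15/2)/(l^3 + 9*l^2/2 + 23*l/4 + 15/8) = 2*(l - 2)/(2*l + 1)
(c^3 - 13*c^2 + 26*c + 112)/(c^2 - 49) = (c^2 - 6*c - 16)/(c + 7)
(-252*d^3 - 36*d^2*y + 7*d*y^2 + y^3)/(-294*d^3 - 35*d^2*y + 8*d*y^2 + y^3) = (6*d + y)/(7*d + y)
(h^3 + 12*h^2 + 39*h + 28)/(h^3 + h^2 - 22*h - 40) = (h^2 + 8*h + 7)/(h^2 - 3*h - 10)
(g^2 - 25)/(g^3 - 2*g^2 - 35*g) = (g - 5)/(g*(g - 7))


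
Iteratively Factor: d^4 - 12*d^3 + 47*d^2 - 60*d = (d)*(d^3 - 12*d^2 + 47*d - 60) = d*(d - 5)*(d^2 - 7*d + 12) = d*(d - 5)*(d - 3)*(d - 4)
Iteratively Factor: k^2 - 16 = (k - 4)*(k + 4)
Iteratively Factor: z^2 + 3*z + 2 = (z + 1)*(z + 2)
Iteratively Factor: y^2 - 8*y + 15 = (y - 5)*(y - 3)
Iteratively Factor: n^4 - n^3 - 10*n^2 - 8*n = (n)*(n^3 - n^2 - 10*n - 8) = n*(n + 2)*(n^2 - 3*n - 4) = n*(n + 1)*(n + 2)*(n - 4)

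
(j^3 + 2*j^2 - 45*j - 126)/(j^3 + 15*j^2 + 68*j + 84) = (j^2 - 4*j - 21)/(j^2 + 9*j + 14)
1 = 1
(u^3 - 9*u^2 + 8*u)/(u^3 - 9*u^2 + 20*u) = (u^2 - 9*u + 8)/(u^2 - 9*u + 20)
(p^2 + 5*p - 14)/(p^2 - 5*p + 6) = (p + 7)/(p - 3)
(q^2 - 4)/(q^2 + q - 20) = (q^2 - 4)/(q^2 + q - 20)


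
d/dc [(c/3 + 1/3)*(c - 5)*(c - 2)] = c^2 - 4*c + 1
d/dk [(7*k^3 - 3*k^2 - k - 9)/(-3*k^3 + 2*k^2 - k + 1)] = 5*(k^4 - 4*k^3 - 11*k^2 + 6*k - 2)/(9*k^6 - 12*k^5 + 10*k^4 - 10*k^3 + 5*k^2 - 2*k + 1)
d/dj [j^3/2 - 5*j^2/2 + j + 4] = 3*j^2/2 - 5*j + 1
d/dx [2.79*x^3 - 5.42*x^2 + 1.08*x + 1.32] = 8.37*x^2 - 10.84*x + 1.08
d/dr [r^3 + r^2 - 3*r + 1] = 3*r^2 + 2*r - 3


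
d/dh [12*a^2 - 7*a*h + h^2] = -7*a + 2*h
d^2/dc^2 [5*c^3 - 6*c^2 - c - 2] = 30*c - 12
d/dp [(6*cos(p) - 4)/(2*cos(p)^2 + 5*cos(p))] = 4*(3*sin(p) - 5*sin(p)/cos(p)^2 - 4*tan(p))/(2*cos(p) + 5)^2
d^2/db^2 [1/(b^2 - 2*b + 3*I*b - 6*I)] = 2*(-b^2 + 2*b - 3*I*b + (2*b - 2 + 3*I)^2 + 6*I)/(b^2 - 2*b + 3*I*b - 6*I)^3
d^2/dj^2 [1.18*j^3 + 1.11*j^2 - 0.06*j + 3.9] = 7.08*j + 2.22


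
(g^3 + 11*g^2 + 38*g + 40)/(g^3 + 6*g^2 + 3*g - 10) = (g + 4)/(g - 1)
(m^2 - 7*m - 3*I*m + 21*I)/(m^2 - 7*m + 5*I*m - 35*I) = (m - 3*I)/(m + 5*I)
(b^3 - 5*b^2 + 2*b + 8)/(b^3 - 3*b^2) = (b^3 - 5*b^2 + 2*b + 8)/(b^2*(b - 3))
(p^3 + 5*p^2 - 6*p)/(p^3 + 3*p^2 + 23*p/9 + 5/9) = 9*p*(p^2 + 5*p - 6)/(9*p^3 + 27*p^2 + 23*p + 5)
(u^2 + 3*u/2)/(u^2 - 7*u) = (u + 3/2)/(u - 7)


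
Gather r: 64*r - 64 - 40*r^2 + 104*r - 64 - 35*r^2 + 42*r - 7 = -75*r^2 + 210*r - 135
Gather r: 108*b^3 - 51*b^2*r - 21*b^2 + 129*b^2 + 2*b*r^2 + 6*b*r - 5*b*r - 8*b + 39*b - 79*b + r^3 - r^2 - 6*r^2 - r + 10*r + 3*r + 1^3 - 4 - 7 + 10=108*b^3 + 108*b^2 - 48*b + r^3 + r^2*(2*b - 7) + r*(-51*b^2 + b + 12)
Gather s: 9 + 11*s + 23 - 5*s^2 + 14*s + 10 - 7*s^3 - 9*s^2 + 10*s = -7*s^3 - 14*s^2 + 35*s + 42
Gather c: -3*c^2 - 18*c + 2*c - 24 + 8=-3*c^2 - 16*c - 16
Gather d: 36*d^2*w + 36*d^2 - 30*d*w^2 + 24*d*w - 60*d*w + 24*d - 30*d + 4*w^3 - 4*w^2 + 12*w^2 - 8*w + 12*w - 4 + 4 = d^2*(36*w + 36) + d*(-30*w^2 - 36*w - 6) + 4*w^3 + 8*w^2 + 4*w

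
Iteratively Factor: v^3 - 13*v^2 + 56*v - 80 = (v - 4)*(v^2 - 9*v + 20) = (v - 4)^2*(v - 5)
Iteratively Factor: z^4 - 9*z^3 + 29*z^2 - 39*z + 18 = (z - 3)*(z^3 - 6*z^2 + 11*z - 6) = (z - 3)*(z - 1)*(z^2 - 5*z + 6) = (z - 3)^2*(z - 1)*(z - 2)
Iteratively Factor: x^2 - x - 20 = (x + 4)*(x - 5)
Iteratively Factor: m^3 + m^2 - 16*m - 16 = (m + 4)*(m^2 - 3*m - 4) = (m - 4)*(m + 4)*(m + 1)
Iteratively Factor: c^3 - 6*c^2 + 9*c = (c - 3)*(c^2 - 3*c) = (c - 3)^2*(c)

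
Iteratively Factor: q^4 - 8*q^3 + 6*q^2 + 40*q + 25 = (q - 5)*(q^3 - 3*q^2 - 9*q - 5) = (q - 5)*(q + 1)*(q^2 - 4*q - 5) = (q - 5)*(q + 1)^2*(q - 5)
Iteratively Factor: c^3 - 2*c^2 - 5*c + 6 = (c + 2)*(c^2 - 4*c + 3) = (c - 3)*(c + 2)*(c - 1)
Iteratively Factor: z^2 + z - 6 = (z - 2)*(z + 3)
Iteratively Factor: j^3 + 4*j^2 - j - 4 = (j - 1)*(j^2 + 5*j + 4) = (j - 1)*(j + 4)*(j + 1)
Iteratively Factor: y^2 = (y)*(y)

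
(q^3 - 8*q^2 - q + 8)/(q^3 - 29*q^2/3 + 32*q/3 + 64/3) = 3*(q - 1)/(3*q - 8)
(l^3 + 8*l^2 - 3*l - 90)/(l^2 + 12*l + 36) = (l^2 + 2*l - 15)/(l + 6)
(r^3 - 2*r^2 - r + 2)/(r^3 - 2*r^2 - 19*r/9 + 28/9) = 9*(r^2 - r - 2)/(9*r^2 - 9*r - 28)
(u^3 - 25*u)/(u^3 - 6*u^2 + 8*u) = (u^2 - 25)/(u^2 - 6*u + 8)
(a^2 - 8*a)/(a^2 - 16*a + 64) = a/(a - 8)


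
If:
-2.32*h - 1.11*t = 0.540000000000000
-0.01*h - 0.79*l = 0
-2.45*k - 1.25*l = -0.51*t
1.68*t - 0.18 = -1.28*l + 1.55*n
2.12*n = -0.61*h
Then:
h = -0.32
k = 0.04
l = 0.00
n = 0.09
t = 0.19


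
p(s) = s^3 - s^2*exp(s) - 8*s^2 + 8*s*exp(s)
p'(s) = -s^2*exp(s) + 3*s^2 + 6*s*exp(s) - 16*s + 8*exp(s)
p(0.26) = 2.09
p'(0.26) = 8.35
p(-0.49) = -4.59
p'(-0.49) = 11.51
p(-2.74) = -82.53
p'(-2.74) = 65.33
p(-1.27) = -18.26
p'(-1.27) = 24.81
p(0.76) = 7.58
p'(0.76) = 15.19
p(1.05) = 13.19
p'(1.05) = 24.22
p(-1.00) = -12.31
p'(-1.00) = 19.37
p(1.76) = 44.51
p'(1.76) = 71.01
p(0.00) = 0.00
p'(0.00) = 8.00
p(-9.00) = -1377.02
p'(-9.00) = 386.98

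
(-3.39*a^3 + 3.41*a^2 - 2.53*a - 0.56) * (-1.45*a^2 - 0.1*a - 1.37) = 4.9155*a^5 - 4.6055*a^4 + 7.9718*a^3 - 3.6067*a^2 + 3.5221*a + 0.7672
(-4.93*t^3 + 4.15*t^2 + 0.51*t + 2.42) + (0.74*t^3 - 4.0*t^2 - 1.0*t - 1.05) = -4.19*t^3 + 0.15*t^2 - 0.49*t + 1.37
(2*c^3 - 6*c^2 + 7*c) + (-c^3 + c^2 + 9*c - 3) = c^3 - 5*c^2 + 16*c - 3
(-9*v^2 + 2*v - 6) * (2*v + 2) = -18*v^3 - 14*v^2 - 8*v - 12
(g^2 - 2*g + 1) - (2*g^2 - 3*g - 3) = -g^2 + g + 4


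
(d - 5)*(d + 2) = d^2 - 3*d - 10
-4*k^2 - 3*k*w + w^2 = (-4*k + w)*(k + w)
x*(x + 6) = x^2 + 6*x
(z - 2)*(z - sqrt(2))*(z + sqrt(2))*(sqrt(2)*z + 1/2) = sqrt(2)*z^4 - 2*sqrt(2)*z^3 + z^3/2 - 2*sqrt(2)*z^2 - z^2 - z + 4*sqrt(2)*z + 2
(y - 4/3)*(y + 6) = y^2 + 14*y/3 - 8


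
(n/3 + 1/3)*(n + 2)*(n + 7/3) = n^3/3 + 16*n^2/9 + 3*n + 14/9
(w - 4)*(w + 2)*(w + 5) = w^3 + 3*w^2 - 18*w - 40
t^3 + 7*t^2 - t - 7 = (t - 1)*(t + 1)*(t + 7)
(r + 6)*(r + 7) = r^2 + 13*r + 42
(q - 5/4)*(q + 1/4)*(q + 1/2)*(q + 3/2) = q^4 + q^3 - 25*q^2/16 - 11*q/8 - 15/64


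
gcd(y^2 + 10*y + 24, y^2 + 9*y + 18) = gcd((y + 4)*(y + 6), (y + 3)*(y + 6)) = y + 6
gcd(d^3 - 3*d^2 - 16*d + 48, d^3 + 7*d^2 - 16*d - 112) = d^2 - 16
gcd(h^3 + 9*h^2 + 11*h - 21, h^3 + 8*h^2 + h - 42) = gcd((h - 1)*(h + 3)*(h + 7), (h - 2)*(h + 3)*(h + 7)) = h^2 + 10*h + 21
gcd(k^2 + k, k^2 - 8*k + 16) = 1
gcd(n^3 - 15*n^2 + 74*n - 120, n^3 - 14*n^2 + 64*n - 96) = n^2 - 10*n + 24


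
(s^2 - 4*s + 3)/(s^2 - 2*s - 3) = (s - 1)/(s + 1)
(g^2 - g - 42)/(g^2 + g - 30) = (g - 7)/(g - 5)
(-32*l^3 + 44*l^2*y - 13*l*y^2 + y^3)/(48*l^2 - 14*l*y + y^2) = (4*l^2 - 5*l*y + y^2)/(-6*l + y)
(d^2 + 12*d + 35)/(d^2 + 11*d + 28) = (d + 5)/(d + 4)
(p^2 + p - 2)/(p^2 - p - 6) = (p - 1)/(p - 3)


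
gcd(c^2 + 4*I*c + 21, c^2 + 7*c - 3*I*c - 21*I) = c - 3*I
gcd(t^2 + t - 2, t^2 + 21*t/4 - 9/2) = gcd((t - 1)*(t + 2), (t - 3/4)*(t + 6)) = 1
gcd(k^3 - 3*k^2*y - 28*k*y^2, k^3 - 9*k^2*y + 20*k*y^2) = k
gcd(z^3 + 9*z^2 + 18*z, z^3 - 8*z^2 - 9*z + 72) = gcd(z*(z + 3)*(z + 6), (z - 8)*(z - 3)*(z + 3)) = z + 3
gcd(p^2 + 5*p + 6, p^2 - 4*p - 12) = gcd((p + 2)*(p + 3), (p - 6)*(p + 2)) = p + 2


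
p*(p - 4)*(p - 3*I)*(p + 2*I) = p^4 - 4*p^3 - I*p^3 + 6*p^2 + 4*I*p^2 - 24*p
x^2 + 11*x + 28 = (x + 4)*(x + 7)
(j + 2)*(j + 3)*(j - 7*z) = j^3 - 7*j^2*z + 5*j^2 - 35*j*z + 6*j - 42*z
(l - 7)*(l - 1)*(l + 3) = l^3 - 5*l^2 - 17*l + 21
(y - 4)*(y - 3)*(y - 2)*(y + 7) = y^4 - 2*y^3 - 37*y^2 + 158*y - 168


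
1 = 1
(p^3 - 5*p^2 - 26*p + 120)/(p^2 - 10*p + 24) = p + 5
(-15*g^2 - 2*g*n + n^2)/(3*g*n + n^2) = (-5*g + n)/n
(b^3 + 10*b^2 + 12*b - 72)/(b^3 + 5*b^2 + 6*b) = (b^3 + 10*b^2 + 12*b - 72)/(b*(b^2 + 5*b + 6))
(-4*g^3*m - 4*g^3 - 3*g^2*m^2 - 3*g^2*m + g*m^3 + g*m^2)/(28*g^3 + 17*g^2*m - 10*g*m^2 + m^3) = g*(-m - 1)/(7*g - m)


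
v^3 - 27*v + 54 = (v - 3)^2*(v + 6)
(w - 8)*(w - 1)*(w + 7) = w^3 - 2*w^2 - 55*w + 56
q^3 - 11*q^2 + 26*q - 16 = (q - 8)*(q - 2)*(q - 1)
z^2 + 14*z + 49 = (z + 7)^2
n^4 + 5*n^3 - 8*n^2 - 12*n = n*(n - 2)*(n + 1)*(n + 6)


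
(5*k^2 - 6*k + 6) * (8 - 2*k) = -10*k^3 + 52*k^2 - 60*k + 48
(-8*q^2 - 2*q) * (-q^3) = 8*q^5 + 2*q^4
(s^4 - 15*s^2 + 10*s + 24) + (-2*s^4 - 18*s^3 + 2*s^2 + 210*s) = -s^4 - 18*s^3 - 13*s^2 + 220*s + 24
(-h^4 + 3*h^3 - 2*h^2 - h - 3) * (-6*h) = 6*h^5 - 18*h^4 + 12*h^3 + 6*h^2 + 18*h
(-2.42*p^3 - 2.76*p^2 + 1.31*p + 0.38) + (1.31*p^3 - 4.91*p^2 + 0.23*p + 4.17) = -1.11*p^3 - 7.67*p^2 + 1.54*p + 4.55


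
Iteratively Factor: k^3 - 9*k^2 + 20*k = (k - 5)*(k^2 - 4*k) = (k - 5)*(k - 4)*(k)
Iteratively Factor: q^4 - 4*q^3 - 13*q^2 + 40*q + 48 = (q + 1)*(q^3 - 5*q^2 - 8*q + 48) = (q - 4)*(q + 1)*(q^2 - q - 12) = (q - 4)*(q + 1)*(q + 3)*(q - 4)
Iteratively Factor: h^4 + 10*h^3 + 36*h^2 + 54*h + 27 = (h + 1)*(h^3 + 9*h^2 + 27*h + 27) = (h + 1)*(h + 3)*(h^2 + 6*h + 9) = (h + 1)*(h + 3)^2*(h + 3)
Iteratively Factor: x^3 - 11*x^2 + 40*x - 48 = (x - 3)*(x^2 - 8*x + 16) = (x - 4)*(x - 3)*(x - 4)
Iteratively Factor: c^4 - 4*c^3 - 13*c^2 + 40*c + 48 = (c - 4)*(c^3 - 13*c - 12) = (c - 4)^2*(c^2 + 4*c + 3) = (c - 4)^2*(c + 3)*(c + 1)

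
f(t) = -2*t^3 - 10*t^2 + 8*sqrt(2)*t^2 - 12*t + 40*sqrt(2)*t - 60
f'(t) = -6*t^2 - 20*t + 16*sqrt(2)*t - 12 + 40*sqrt(2)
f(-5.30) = 38.44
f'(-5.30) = -137.90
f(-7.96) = 677.19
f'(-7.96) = -356.52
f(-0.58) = -85.02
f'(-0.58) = 41.03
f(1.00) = -16.12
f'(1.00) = 41.20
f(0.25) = -48.81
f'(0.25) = 44.85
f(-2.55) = -131.94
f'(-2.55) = -1.15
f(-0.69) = -89.47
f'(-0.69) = 39.90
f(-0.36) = -75.78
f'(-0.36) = 42.85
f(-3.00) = -127.88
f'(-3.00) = -17.31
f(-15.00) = 6317.06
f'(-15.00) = -1344.84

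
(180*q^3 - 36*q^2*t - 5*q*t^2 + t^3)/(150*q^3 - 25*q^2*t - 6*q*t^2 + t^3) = (6*q + t)/(5*q + t)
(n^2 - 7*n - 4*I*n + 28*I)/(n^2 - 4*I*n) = (n - 7)/n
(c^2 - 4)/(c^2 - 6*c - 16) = (c - 2)/(c - 8)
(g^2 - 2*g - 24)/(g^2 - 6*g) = (g + 4)/g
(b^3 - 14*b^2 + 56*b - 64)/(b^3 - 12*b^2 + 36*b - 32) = (b - 4)/(b - 2)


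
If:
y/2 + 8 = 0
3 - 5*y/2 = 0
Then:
No Solution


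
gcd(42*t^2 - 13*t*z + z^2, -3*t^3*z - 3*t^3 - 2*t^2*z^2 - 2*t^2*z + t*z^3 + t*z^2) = 1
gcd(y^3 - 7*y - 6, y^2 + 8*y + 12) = y + 2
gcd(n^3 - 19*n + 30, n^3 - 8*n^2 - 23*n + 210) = n + 5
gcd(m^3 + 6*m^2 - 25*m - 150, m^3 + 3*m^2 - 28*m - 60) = m^2 + m - 30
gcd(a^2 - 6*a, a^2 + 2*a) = a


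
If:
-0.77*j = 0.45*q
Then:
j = -0.584415584415584*q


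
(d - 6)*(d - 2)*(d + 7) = d^3 - d^2 - 44*d + 84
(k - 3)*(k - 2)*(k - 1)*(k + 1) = k^4 - 5*k^3 + 5*k^2 + 5*k - 6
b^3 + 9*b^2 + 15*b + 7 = (b + 1)^2*(b + 7)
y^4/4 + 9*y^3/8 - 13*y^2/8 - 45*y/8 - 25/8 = (y/4 + 1/4)*(y - 5/2)*(y + 1)*(y + 5)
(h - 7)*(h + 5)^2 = h^3 + 3*h^2 - 45*h - 175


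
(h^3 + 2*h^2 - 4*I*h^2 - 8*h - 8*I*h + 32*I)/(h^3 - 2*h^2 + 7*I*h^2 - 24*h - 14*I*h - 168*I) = (h^2 + h*(-2 - 4*I) + 8*I)/(h^2 + h*(-6 + 7*I) - 42*I)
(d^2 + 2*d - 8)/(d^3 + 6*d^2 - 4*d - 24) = (d + 4)/(d^2 + 8*d + 12)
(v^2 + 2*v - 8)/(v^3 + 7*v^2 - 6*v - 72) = (v - 2)/(v^2 + 3*v - 18)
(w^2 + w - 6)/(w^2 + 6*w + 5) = (w^2 + w - 6)/(w^2 + 6*w + 5)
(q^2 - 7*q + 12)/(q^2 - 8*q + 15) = (q - 4)/(q - 5)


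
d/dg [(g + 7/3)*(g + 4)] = 2*g + 19/3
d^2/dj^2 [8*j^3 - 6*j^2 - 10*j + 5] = 48*j - 12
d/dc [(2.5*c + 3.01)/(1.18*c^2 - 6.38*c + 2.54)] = (-2.95*c^2 - 7.1036*c + 25.5538)/(1.3924*c^4 - 15.0568*c^3 + 46.6988*c^2 - 32.4104*c + 6.4516)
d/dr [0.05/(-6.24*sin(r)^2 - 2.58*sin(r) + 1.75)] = (0.624*sin(r) + 0.129)*cos(r)/(6.24*sin(r)^2 + 2.58*sin(r) - 1.75)^2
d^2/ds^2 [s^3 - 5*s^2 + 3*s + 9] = 6*s - 10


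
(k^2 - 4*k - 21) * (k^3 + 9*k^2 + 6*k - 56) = k^5 + 5*k^4 - 51*k^3 - 269*k^2 + 98*k + 1176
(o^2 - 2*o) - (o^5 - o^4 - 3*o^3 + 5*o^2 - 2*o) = -o^5 + o^4 + 3*o^3 - 4*o^2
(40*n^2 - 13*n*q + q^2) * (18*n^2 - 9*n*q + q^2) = 720*n^4 - 594*n^3*q + 175*n^2*q^2 - 22*n*q^3 + q^4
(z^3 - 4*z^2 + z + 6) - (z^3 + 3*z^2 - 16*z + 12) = -7*z^2 + 17*z - 6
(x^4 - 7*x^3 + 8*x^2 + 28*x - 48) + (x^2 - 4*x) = x^4 - 7*x^3 + 9*x^2 + 24*x - 48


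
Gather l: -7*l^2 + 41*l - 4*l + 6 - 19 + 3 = -7*l^2 + 37*l - 10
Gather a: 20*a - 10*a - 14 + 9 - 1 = 10*a - 6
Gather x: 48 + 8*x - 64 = 8*x - 16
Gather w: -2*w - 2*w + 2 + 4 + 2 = 8 - 4*w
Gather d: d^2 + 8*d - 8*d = d^2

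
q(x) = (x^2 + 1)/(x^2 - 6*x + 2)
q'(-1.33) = -0.05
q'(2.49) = -0.58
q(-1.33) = 0.24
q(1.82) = -0.77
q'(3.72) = -1.66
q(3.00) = -1.43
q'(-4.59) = -0.05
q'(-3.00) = -0.06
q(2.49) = -1.07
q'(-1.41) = -0.06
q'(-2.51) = -0.07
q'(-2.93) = -0.06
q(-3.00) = 0.34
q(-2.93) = 0.34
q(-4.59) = 0.44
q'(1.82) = -0.33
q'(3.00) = -0.86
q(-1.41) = 0.24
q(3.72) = -2.29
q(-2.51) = 0.31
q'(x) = 2*x/(x^2 - 6*x + 2) + (6 - 2*x)*(x^2 + 1)/(x^2 - 6*x + 2)^2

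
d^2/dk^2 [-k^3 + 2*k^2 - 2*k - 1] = 4 - 6*k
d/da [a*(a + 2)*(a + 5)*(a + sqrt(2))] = 4*a^3 + 3*sqrt(2)*a^2 + 21*a^2 + 14*sqrt(2)*a + 20*a + 10*sqrt(2)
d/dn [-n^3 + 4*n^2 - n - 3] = -3*n^2 + 8*n - 1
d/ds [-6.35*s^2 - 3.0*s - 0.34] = -12.7*s - 3.0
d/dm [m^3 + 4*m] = 3*m^2 + 4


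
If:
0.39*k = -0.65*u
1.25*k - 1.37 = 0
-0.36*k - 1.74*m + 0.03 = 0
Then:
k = 1.10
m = -0.21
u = -0.66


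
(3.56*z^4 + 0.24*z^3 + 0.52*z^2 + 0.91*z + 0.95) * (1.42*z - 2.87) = 5.0552*z^5 - 9.8764*z^4 + 0.0496*z^3 - 0.2002*z^2 - 1.2627*z - 2.7265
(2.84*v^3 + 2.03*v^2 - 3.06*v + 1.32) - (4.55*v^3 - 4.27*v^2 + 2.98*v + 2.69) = -1.71*v^3 + 6.3*v^2 - 6.04*v - 1.37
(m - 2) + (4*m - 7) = 5*m - 9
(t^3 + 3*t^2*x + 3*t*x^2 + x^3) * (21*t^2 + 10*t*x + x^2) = 21*t^5 + 73*t^4*x + 94*t^3*x^2 + 54*t^2*x^3 + 13*t*x^4 + x^5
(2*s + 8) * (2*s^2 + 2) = 4*s^3 + 16*s^2 + 4*s + 16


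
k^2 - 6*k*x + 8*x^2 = (k - 4*x)*(k - 2*x)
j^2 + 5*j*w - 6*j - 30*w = (j - 6)*(j + 5*w)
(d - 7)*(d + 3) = d^2 - 4*d - 21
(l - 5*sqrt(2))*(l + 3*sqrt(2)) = l^2 - 2*sqrt(2)*l - 30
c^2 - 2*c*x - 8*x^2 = (c - 4*x)*(c + 2*x)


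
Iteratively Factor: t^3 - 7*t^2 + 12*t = (t)*(t^2 - 7*t + 12) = t*(t - 3)*(t - 4)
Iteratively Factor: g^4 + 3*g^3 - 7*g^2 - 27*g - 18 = (g + 2)*(g^3 + g^2 - 9*g - 9) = (g + 2)*(g + 3)*(g^2 - 2*g - 3) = (g + 1)*(g + 2)*(g + 3)*(g - 3)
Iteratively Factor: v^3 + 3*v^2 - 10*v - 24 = (v + 4)*(v^2 - v - 6) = (v + 2)*(v + 4)*(v - 3)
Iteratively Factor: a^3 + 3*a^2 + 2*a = (a + 1)*(a^2 + 2*a) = (a + 1)*(a + 2)*(a)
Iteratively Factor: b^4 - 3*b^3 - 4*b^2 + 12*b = (b + 2)*(b^3 - 5*b^2 + 6*b) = (b - 3)*(b + 2)*(b^2 - 2*b) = (b - 3)*(b - 2)*(b + 2)*(b)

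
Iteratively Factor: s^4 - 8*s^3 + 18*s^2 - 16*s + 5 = (s - 1)*(s^3 - 7*s^2 + 11*s - 5) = (s - 1)^2*(s^2 - 6*s + 5) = (s - 1)^3*(s - 5)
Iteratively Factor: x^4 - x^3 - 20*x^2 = (x + 4)*(x^3 - 5*x^2) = x*(x + 4)*(x^2 - 5*x) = x^2*(x + 4)*(x - 5)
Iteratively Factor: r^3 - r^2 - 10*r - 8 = (r + 2)*(r^2 - 3*r - 4) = (r - 4)*(r + 2)*(r + 1)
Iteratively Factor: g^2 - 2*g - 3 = (g + 1)*(g - 3)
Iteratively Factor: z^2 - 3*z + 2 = (z - 2)*(z - 1)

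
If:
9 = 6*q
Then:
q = 3/2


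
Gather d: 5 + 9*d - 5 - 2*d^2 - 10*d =-2*d^2 - d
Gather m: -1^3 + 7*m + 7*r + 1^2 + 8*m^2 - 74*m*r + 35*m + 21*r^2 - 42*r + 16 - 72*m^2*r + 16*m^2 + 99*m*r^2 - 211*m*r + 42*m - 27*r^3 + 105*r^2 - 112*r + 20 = m^2*(24 - 72*r) + m*(99*r^2 - 285*r + 84) - 27*r^3 + 126*r^2 - 147*r + 36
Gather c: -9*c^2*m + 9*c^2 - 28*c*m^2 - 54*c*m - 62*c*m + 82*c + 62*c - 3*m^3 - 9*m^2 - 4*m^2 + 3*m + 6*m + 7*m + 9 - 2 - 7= c^2*(9 - 9*m) + c*(-28*m^2 - 116*m + 144) - 3*m^3 - 13*m^2 + 16*m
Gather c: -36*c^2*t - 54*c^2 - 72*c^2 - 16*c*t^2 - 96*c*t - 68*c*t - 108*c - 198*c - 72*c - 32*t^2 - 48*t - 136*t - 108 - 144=c^2*(-36*t - 126) + c*(-16*t^2 - 164*t - 378) - 32*t^2 - 184*t - 252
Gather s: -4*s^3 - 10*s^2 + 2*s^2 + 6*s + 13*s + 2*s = -4*s^3 - 8*s^2 + 21*s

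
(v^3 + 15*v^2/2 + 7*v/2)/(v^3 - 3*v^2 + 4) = v*(2*v^2 + 15*v + 7)/(2*(v^3 - 3*v^2 + 4))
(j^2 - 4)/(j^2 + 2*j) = (j - 2)/j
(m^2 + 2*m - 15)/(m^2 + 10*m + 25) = (m - 3)/(m + 5)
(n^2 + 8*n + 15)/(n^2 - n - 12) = (n + 5)/(n - 4)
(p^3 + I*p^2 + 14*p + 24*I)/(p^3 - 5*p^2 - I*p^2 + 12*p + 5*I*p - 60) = (p + 2*I)/(p - 5)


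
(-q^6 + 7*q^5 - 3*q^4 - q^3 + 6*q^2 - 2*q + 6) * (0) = 0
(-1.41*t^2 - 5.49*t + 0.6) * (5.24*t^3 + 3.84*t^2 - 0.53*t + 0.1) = -7.3884*t^5 - 34.182*t^4 - 17.1903*t^3 + 5.0727*t^2 - 0.867*t + 0.06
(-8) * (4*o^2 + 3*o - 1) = -32*o^2 - 24*o + 8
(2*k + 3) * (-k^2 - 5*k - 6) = -2*k^3 - 13*k^2 - 27*k - 18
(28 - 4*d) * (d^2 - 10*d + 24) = -4*d^3 + 68*d^2 - 376*d + 672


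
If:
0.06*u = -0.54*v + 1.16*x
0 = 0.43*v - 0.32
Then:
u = 19.3333333333333*x - 6.69767441860465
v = 0.74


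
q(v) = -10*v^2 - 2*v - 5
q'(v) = -20*v - 2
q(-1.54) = -25.64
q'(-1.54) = 28.80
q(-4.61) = -208.30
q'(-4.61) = 90.20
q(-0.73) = -8.87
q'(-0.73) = 12.60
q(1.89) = -44.50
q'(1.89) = -39.80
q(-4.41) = -190.66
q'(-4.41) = 86.20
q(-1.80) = -33.80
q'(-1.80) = 34.00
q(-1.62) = -28.00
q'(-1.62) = 30.40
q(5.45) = -312.92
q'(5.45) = -111.00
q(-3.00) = -89.00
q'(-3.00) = 58.00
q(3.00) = -101.00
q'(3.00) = -62.00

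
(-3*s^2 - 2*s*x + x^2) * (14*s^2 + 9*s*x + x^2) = -42*s^4 - 55*s^3*x - 7*s^2*x^2 + 7*s*x^3 + x^4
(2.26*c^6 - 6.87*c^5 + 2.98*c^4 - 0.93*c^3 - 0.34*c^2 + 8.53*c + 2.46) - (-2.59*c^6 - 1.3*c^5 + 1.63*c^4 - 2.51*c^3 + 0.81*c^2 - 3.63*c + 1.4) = 4.85*c^6 - 5.57*c^5 + 1.35*c^4 + 1.58*c^3 - 1.15*c^2 + 12.16*c + 1.06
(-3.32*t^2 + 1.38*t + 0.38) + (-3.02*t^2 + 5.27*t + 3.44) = -6.34*t^2 + 6.65*t + 3.82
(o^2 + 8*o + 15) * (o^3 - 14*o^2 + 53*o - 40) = o^5 - 6*o^4 - 44*o^3 + 174*o^2 + 475*o - 600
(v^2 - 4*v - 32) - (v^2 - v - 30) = -3*v - 2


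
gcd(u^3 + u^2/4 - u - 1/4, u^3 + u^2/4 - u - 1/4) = u^3 + u^2/4 - u - 1/4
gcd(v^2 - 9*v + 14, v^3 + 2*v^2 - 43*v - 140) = v - 7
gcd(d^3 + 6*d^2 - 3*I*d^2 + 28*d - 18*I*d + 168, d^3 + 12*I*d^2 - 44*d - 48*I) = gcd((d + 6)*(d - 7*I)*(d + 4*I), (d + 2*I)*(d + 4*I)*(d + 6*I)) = d + 4*I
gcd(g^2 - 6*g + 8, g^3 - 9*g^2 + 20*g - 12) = g - 2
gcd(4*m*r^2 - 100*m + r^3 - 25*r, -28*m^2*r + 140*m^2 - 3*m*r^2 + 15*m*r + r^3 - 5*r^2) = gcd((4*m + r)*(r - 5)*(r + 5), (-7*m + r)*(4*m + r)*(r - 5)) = 4*m*r - 20*m + r^2 - 5*r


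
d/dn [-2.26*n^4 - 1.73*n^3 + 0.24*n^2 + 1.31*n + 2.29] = -9.04*n^3 - 5.19*n^2 + 0.48*n + 1.31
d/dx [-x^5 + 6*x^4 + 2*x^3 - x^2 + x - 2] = -5*x^4 + 24*x^3 + 6*x^2 - 2*x + 1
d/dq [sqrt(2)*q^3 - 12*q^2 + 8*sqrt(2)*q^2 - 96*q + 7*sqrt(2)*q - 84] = 3*sqrt(2)*q^2 - 24*q + 16*sqrt(2)*q - 96 + 7*sqrt(2)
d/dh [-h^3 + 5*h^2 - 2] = h*(10 - 3*h)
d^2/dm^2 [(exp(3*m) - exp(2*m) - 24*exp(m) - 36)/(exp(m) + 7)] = 4*(exp(4*m) + 19*exp(3*m) + 105*exp(2*m) - 16*exp(m) - 231)*exp(m)/(exp(3*m) + 21*exp(2*m) + 147*exp(m) + 343)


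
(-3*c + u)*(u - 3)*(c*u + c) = -3*c^2*u^2 + 6*c^2*u + 9*c^2 + c*u^3 - 2*c*u^2 - 3*c*u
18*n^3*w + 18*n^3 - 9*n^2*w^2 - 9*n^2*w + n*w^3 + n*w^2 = (-6*n + w)*(-3*n + w)*(n*w + n)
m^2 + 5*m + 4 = (m + 1)*(m + 4)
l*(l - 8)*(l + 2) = l^3 - 6*l^2 - 16*l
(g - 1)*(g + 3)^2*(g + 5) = g^4 + 10*g^3 + 28*g^2 + 6*g - 45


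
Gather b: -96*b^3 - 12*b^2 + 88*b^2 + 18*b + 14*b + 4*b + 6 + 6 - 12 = -96*b^3 + 76*b^2 + 36*b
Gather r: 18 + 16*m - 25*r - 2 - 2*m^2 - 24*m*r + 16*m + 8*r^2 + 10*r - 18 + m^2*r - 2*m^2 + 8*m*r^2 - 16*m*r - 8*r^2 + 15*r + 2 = -4*m^2 + 8*m*r^2 + 32*m + r*(m^2 - 40*m)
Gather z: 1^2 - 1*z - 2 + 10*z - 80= 9*z - 81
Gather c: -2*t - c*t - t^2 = -c*t - t^2 - 2*t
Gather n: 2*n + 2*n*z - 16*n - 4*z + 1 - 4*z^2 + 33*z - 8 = n*(2*z - 14) - 4*z^2 + 29*z - 7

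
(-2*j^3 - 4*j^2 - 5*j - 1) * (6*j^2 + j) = -12*j^5 - 26*j^4 - 34*j^3 - 11*j^2 - j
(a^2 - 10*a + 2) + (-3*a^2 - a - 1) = -2*a^2 - 11*a + 1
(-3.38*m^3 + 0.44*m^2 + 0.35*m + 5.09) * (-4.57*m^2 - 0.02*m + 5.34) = 15.4466*m^5 - 1.9432*m^4 - 19.6575*m^3 - 20.9187*m^2 + 1.7672*m + 27.1806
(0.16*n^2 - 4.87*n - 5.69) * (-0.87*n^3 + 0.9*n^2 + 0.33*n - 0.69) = -0.1392*n^5 + 4.3809*n^4 + 0.620100000000001*n^3 - 6.8385*n^2 + 1.4826*n + 3.9261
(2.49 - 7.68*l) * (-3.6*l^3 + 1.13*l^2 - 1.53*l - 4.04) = 27.648*l^4 - 17.6424*l^3 + 14.5641*l^2 + 27.2175*l - 10.0596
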